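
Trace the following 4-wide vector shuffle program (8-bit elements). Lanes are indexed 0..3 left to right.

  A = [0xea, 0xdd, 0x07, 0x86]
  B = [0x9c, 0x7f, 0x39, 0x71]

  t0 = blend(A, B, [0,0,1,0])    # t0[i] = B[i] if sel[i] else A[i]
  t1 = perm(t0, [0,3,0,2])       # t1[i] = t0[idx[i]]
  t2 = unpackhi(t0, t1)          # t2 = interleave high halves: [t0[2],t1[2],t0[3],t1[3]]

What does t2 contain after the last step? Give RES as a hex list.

RES = [0x39, 0xea, 0x86, 0x39]

→ t0 |ea|dd|39|86|
→ t1 |ea|86|ea|39|
→ t2 |39|ea|86|39|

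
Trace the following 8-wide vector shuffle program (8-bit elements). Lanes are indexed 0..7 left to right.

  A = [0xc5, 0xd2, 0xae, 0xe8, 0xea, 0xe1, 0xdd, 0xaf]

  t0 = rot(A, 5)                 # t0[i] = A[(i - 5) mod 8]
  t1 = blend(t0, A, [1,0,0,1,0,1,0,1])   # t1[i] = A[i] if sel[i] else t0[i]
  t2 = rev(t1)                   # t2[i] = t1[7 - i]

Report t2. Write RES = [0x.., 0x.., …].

→ t0 |e8|ea|e1|dd|af|c5|d2|ae|
→ t1 |c5|ea|e1|e8|af|e1|d2|af|
→ t2 |af|d2|e1|af|e8|e1|ea|c5|

RES = [ 0xaf  0xd2  0xe1  0xaf  0xe8  0xe1  0xea  0xc5 ]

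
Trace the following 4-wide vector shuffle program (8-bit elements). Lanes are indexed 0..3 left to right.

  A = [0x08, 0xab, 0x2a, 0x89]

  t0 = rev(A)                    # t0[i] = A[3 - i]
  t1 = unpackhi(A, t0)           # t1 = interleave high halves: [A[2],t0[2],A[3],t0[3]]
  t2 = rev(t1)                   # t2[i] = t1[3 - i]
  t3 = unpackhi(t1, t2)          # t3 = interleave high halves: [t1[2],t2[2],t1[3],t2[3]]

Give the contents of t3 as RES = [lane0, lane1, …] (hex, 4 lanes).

  t0: 89 2a ab 08
  t1: 2a ab 89 08
  t2: 08 89 ab 2a
  t3: 89 ab 08 2a

RES = [ 0x89  0xab  0x08  0x2a ]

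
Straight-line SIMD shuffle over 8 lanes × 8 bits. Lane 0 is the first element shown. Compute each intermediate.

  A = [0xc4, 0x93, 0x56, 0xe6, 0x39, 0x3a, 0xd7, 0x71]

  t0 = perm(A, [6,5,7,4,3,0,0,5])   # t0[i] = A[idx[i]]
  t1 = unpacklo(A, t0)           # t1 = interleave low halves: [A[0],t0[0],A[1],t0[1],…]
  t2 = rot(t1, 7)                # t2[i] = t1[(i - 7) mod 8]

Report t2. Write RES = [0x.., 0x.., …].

t0 = [0xd7, 0x3a, 0x71, 0x39, 0xe6, 0xc4, 0xc4, 0x3a]
t1 = [0xc4, 0xd7, 0x93, 0x3a, 0x56, 0x71, 0xe6, 0x39]
t2 = [0xd7, 0x93, 0x3a, 0x56, 0x71, 0xe6, 0x39, 0xc4]

RES = [ 0xd7  0x93  0x3a  0x56  0x71  0xe6  0x39  0xc4 ]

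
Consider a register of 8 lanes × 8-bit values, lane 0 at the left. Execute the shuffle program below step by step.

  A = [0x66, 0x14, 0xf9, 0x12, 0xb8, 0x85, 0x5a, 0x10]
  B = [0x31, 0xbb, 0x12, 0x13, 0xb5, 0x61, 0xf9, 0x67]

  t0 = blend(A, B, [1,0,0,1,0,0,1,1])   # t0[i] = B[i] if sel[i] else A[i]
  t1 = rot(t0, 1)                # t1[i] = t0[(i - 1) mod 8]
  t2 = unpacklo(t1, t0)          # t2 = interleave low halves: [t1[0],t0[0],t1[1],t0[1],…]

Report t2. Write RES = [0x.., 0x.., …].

RES = [ 0x67  0x31  0x31  0x14  0x14  0xf9  0xf9  0x13 ]

→ t0 |31|14|f9|13|b8|85|f9|67|
→ t1 |67|31|14|f9|13|b8|85|f9|
→ t2 |67|31|31|14|14|f9|f9|13|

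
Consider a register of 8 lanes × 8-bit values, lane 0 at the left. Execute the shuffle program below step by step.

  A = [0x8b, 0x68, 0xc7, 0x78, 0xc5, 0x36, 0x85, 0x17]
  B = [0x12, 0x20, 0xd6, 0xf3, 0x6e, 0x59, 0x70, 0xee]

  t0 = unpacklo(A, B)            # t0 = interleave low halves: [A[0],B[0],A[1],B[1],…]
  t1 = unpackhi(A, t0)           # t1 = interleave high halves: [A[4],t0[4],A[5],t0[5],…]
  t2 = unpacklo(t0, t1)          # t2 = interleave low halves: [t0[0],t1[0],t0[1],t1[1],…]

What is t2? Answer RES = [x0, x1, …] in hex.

t0 = [0x8b, 0x12, 0x68, 0x20, 0xc7, 0xd6, 0x78, 0xf3]
t1 = [0xc5, 0xc7, 0x36, 0xd6, 0x85, 0x78, 0x17, 0xf3]
t2 = [0x8b, 0xc5, 0x12, 0xc7, 0x68, 0x36, 0x20, 0xd6]

RES = [0x8b, 0xc5, 0x12, 0xc7, 0x68, 0x36, 0x20, 0xd6]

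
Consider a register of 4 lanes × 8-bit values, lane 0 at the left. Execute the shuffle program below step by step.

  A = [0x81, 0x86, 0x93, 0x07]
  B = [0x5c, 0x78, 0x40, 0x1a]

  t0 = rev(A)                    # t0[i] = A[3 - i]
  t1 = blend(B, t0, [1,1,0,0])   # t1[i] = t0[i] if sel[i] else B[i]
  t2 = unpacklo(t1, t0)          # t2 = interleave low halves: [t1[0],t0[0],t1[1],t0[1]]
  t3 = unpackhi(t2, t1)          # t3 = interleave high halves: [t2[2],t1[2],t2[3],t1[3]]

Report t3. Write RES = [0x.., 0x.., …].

→ t0 |07|93|86|81|
→ t1 |07|93|40|1a|
→ t2 |07|07|93|93|
→ t3 |93|40|93|1a|

RES = [ 0x93  0x40  0x93  0x1a ]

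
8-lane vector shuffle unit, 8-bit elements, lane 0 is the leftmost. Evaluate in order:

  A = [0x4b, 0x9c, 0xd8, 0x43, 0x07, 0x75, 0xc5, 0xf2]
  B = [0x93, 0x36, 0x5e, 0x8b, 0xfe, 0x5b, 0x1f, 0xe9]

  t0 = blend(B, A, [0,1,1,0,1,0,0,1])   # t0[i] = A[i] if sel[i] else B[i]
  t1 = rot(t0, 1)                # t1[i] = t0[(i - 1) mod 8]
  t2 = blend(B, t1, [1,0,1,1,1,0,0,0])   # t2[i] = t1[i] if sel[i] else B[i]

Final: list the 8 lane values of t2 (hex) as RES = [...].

RES = [ 0xf2  0x36  0x9c  0xd8  0x8b  0x5b  0x1f  0xe9 ]

t0 = [0x93, 0x9c, 0xd8, 0x8b, 0x07, 0x5b, 0x1f, 0xf2]
t1 = [0xf2, 0x93, 0x9c, 0xd8, 0x8b, 0x07, 0x5b, 0x1f]
t2 = [0xf2, 0x36, 0x9c, 0xd8, 0x8b, 0x5b, 0x1f, 0xe9]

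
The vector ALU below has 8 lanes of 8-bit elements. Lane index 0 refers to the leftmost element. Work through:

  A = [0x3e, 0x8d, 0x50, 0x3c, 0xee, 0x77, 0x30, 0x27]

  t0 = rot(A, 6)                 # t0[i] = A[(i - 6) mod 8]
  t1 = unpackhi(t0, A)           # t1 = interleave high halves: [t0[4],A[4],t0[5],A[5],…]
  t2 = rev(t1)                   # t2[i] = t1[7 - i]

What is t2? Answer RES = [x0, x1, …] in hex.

t0 = [0x50, 0x3c, 0xee, 0x77, 0x30, 0x27, 0x3e, 0x8d]
t1 = [0x30, 0xee, 0x27, 0x77, 0x3e, 0x30, 0x8d, 0x27]
t2 = [0x27, 0x8d, 0x30, 0x3e, 0x77, 0x27, 0xee, 0x30]

RES = [0x27, 0x8d, 0x30, 0x3e, 0x77, 0x27, 0xee, 0x30]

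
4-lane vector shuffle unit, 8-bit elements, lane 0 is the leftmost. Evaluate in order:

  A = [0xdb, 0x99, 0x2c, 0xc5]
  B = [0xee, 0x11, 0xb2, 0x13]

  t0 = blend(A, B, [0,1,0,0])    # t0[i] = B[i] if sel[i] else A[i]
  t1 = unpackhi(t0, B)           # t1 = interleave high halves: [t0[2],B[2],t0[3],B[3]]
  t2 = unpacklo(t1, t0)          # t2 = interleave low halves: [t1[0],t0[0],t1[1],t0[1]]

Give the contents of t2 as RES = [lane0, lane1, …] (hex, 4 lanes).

RES = [0x2c, 0xdb, 0xb2, 0x11]

t0 = [0xdb, 0x11, 0x2c, 0xc5]
t1 = [0x2c, 0xb2, 0xc5, 0x13]
t2 = [0x2c, 0xdb, 0xb2, 0x11]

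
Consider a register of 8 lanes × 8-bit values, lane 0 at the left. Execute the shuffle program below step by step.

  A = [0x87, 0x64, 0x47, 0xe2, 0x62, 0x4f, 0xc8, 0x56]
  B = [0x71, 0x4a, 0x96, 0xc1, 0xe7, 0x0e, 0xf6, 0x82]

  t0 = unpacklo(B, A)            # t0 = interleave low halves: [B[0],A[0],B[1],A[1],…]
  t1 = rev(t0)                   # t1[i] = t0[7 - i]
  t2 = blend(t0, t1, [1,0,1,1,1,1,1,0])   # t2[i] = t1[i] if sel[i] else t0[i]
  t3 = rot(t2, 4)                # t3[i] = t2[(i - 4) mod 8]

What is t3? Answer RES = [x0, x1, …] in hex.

RES = [0x64, 0x4a, 0x87, 0xe2, 0xe2, 0x87, 0x47, 0x96]

  t0: 71 87 4a 64 96 47 c1 e2
  t1: e2 c1 47 96 64 4a 87 71
  t2: e2 87 47 96 64 4a 87 e2
  t3: 64 4a 87 e2 e2 87 47 96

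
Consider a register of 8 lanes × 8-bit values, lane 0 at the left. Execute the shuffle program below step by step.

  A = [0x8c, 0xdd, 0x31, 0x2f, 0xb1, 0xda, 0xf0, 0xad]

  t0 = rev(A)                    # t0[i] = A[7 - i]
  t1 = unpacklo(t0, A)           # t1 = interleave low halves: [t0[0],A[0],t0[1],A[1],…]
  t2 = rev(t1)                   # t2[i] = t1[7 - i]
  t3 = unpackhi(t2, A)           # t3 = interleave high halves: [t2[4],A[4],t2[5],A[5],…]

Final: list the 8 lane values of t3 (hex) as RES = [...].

RES = [0xdd, 0xb1, 0xf0, 0xda, 0x8c, 0xf0, 0xad, 0xad]

→ t0 |ad|f0|da|b1|2f|31|dd|8c|
→ t1 |ad|8c|f0|dd|da|31|b1|2f|
→ t2 |2f|b1|31|da|dd|f0|8c|ad|
→ t3 |dd|b1|f0|da|8c|f0|ad|ad|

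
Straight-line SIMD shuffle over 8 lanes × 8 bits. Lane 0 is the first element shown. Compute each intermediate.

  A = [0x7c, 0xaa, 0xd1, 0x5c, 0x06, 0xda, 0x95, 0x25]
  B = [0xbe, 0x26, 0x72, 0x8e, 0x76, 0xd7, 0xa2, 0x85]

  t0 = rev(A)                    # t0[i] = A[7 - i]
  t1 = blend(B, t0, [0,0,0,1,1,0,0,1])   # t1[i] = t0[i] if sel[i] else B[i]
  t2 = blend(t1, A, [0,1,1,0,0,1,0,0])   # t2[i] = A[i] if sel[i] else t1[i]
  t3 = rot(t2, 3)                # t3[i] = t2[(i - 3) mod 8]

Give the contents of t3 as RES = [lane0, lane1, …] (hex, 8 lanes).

RES = [ 0xda  0xa2  0x7c  0xbe  0xaa  0xd1  0x06  0x5c ]

t0 = [0x25, 0x95, 0xda, 0x06, 0x5c, 0xd1, 0xaa, 0x7c]
t1 = [0xbe, 0x26, 0x72, 0x06, 0x5c, 0xd7, 0xa2, 0x7c]
t2 = [0xbe, 0xaa, 0xd1, 0x06, 0x5c, 0xda, 0xa2, 0x7c]
t3 = [0xda, 0xa2, 0x7c, 0xbe, 0xaa, 0xd1, 0x06, 0x5c]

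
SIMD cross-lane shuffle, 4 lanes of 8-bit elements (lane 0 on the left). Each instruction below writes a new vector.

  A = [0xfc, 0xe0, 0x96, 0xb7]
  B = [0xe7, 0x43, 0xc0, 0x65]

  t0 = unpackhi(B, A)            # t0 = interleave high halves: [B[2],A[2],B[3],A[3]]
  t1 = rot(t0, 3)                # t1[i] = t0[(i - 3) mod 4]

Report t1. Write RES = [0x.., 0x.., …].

RES = [ 0x96  0x65  0xb7  0xc0 ]

  t0: c0 96 65 b7
  t1: 96 65 b7 c0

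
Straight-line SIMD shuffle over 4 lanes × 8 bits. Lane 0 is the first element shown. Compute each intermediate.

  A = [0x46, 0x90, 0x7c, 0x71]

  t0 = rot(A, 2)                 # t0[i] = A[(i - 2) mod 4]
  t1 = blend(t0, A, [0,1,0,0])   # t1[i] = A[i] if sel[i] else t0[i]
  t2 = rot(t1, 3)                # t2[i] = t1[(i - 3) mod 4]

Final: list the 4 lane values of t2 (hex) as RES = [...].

RES = [ 0x90  0x46  0x90  0x7c ]

t0 = [0x7c, 0x71, 0x46, 0x90]
t1 = [0x7c, 0x90, 0x46, 0x90]
t2 = [0x90, 0x46, 0x90, 0x7c]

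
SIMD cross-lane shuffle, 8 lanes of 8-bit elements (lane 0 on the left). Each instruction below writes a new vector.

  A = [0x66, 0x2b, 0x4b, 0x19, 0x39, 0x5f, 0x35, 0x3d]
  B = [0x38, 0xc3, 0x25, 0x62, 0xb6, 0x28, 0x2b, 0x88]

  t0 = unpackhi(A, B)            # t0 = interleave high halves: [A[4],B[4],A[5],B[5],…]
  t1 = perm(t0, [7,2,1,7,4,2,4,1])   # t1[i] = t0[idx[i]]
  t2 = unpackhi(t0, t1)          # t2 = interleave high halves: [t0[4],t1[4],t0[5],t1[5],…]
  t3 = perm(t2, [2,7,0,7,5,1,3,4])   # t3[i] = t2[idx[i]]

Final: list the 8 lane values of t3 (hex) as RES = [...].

  t0: 39 b6 5f 28 35 2b 3d 88
  t1: 88 5f b6 88 35 5f 35 b6
  t2: 35 35 2b 5f 3d 35 88 b6
  t3: 2b b6 35 b6 35 35 5f 3d

RES = [0x2b, 0xb6, 0x35, 0xb6, 0x35, 0x35, 0x5f, 0x3d]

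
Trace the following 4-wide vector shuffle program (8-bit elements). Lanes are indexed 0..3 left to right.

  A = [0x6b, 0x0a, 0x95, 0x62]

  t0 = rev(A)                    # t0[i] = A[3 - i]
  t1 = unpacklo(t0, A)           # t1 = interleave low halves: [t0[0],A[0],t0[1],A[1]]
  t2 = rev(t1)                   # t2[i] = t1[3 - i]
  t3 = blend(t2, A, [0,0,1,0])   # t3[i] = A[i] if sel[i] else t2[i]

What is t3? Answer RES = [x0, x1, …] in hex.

RES = [ 0x0a  0x95  0x95  0x62 ]

→ t0 |62|95|0a|6b|
→ t1 |62|6b|95|0a|
→ t2 |0a|95|6b|62|
→ t3 |0a|95|95|62|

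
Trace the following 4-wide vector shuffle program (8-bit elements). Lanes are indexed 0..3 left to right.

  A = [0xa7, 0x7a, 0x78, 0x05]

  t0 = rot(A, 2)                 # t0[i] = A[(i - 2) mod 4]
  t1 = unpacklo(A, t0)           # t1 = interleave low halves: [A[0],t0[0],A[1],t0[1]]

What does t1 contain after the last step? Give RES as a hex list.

  t0: 78 05 a7 7a
  t1: a7 78 7a 05

RES = [ 0xa7  0x78  0x7a  0x05 ]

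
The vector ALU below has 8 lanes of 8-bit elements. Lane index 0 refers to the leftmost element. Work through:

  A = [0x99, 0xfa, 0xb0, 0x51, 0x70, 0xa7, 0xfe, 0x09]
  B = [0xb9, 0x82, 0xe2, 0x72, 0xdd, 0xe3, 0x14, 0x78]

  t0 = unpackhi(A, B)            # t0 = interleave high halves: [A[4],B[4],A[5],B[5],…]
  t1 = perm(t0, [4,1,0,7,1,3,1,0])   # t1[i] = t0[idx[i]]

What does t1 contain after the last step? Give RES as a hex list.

  t0: 70 dd a7 e3 fe 14 09 78
  t1: fe dd 70 78 dd e3 dd 70

RES = [0xfe, 0xdd, 0x70, 0x78, 0xdd, 0xe3, 0xdd, 0x70]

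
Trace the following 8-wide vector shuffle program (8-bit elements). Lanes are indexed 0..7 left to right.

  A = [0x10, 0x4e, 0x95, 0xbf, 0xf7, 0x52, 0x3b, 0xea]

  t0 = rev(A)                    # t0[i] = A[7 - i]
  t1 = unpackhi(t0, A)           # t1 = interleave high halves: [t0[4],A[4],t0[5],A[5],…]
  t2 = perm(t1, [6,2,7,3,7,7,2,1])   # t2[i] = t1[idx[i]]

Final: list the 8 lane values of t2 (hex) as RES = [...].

→ t0 |ea|3b|52|f7|bf|95|4e|10|
→ t1 |bf|f7|95|52|4e|3b|10|ea|
→ t2 |10|95|ea|52|ea|ea|95|f7|

RES = [ 0x10  0x95  0xea  0x52  0xea  0xea  0x95  0xf7 ]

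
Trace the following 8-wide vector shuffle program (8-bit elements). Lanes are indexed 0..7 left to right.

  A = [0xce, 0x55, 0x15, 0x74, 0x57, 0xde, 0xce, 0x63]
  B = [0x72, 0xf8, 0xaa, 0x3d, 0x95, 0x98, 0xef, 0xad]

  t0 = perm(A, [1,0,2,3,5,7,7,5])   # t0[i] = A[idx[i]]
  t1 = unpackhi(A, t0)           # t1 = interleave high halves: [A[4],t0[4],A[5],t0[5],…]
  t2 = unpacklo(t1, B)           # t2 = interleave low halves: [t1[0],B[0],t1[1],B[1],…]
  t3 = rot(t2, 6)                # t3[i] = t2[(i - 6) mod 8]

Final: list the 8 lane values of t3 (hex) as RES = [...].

RES = [ 0xde  0xf8  0xde  0xaa  0x63  0x3d  0x57  0x72 ]

→ t0 |55|ce|15|74|de|63|63|de|
→ t1 |57|de|de|63|ce|63|63|de|
→ t2 |57|72|de|f8|de|aa|63|3d|
→ t3 |de|f8|de|aa|63|3d|57|72|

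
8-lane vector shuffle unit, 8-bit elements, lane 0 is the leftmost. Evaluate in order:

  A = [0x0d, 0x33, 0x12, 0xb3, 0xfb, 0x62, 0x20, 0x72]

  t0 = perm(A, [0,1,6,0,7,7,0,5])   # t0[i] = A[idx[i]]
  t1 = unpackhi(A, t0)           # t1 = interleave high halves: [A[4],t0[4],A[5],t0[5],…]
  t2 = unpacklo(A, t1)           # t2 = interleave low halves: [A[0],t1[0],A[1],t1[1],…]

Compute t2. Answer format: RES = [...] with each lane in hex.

t0 = [0x0d, 0x33, 0x20, 0x0d, 0x72, 0x72, 0x0d, 0x62]
t1 = [0xfb, 0x72, 0x62, 0x72, 0x20, 0x0d, 0x72, 0x62]
t2 = [0x0d, 0xfb, 0x33, 0x72, 0x12, 0x62, 0xb3, 0x72]

RES = [0x0d, 0xfb, 0x33, 0x72, 0x12, 0x62, 0xb3, 0x72]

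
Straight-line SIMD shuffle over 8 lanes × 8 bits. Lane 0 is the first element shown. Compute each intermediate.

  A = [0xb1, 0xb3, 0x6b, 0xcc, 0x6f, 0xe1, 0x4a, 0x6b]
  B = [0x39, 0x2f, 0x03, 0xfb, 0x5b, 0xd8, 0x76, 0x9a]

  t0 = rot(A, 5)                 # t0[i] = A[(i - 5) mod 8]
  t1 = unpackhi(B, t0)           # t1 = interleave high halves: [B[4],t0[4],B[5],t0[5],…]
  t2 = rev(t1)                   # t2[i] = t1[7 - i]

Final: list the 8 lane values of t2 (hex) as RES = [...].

t0 = [0xcc, 0x6f, 0xe1, 0x4a, 0x6b, 0xb1, 0xb3, 0x6b]
t1 = [0x5b, 0x6b, 0xd8, 0xb1, 0x76, 0xb3, 0x9a, 0x6b]
t2 = [0x6b, 0x9a, 0xb3, 0x76, 0xb1, 0xd8, 0x6b, 0x5b]

RES = [ 0x6b  0x9a  0xb3  0x76  0xb1  0xd8  0x6b  0x5b ]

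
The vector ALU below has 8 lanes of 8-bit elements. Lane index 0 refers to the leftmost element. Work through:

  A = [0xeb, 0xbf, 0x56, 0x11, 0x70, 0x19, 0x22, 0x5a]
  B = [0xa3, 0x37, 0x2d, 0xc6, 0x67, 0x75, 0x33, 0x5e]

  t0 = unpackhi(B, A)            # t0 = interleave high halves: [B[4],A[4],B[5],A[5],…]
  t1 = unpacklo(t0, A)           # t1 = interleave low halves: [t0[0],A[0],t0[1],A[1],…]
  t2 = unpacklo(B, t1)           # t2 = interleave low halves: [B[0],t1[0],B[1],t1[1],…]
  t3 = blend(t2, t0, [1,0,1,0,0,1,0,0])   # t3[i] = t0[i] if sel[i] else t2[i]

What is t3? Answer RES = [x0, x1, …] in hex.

RES = [0x67, 0x67, 0x75, 0xeb, 0x2d, 0x22, 0xc6, 0xbf]

→ t0 |67|70|75|19|33|22|5e|5a|
→ t1 |67|eb|70|bf|75|56|19|11|
→ t2 |a3|67|37|eb|2d|70|c6|bf|
→ t3 |67|67|75|eb|2d|22|c6|bf|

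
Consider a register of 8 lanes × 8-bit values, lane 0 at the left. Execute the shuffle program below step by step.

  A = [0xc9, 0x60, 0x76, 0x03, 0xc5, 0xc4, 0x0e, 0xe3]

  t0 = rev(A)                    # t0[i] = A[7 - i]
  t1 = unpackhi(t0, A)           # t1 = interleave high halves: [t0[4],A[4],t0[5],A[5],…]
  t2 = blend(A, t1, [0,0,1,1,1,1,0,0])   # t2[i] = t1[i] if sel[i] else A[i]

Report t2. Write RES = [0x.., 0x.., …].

→ t0 |e3|0e|c4|c5|03|76|60|c9|
→ t1 |03|c5|76|c4|60|0e|c9|e3|
→ t2 |c9|60|76|c4|60|0e|0e|e3|

RES = [ 0xc9  0x60  0x76  0xc4  0x60  0x0e  0x0e  0xe3 ]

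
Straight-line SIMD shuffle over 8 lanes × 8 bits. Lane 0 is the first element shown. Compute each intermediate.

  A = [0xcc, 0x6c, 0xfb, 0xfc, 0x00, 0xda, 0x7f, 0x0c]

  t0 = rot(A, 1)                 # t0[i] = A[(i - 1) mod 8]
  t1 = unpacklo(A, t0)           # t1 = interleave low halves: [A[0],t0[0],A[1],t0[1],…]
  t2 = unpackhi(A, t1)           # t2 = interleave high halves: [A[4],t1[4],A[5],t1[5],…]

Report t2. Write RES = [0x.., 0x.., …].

RES = [ 0x00  0xfb  0xda  0x6c  0x7f  0xfc  0x0c  0xfb ]

→ t0 |0c|cc|6c|fb|fc|00|da|7f|
→ t1 |cc|0c|6c|cc|fb|6c|fc|fb|
→ t2 |00|fb|da|6c|7f|fc|0c|fb|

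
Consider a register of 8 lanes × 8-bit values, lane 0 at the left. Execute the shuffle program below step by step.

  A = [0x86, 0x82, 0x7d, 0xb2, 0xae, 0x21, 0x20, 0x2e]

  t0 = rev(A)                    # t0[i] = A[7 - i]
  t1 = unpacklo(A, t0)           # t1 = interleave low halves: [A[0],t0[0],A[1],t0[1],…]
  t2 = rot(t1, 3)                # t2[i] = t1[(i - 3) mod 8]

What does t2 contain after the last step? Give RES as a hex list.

RES = [0x21, 0xb2, 0xae, 0x86, 0x2e, 0x82, 0x20, 0x7d]

  t0: 2e 20 21 ae b2 7d 82 86
  t1: 86 2e 82 20 7d 21 b2 ae
  t2: 21 b2 ae 86 2e 82 20 7d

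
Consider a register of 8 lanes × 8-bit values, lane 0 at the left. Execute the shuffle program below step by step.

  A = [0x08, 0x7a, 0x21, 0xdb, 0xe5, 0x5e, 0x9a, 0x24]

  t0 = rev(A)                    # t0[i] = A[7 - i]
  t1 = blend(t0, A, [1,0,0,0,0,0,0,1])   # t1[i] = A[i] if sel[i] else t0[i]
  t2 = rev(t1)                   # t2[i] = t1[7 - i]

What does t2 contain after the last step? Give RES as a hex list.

RES = [0x24, 0x7a, 0x21, 0xdb, 0xe5, 0x5e, 0x9a, 0x08]

t0 = [0x24, 0x9a, 0x5e, 0xe5, 0xdb, 0x21, 0x7a, 0x08]
t1 = [0x08, 0x9a, 0x5e, 0xe5, 0xdb, 0x21, 0x7a, 0x24]
t2 = [0x24, 0x7a, 0x21, 0xdb, 0xe5, 0x5e, 0x9a, 0x08]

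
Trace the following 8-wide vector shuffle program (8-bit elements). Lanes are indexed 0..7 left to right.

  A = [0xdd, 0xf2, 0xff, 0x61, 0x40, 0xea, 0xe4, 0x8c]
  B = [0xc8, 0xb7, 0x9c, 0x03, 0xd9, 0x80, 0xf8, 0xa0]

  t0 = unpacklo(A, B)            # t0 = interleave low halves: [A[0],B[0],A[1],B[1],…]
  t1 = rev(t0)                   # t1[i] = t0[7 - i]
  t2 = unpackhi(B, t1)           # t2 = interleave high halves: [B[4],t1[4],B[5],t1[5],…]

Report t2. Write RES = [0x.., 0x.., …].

→ t0 |dd|c8|f2|b7|ff|9c|61|03|
→ t1 |03|61|9c|ff|b7|f2|c8|dd|
→ t2 |d9|b7|80|f2|f8|c8|a0|dd|

RES = [0xd9, 0xb7, 0x80, 0xf2, 0xf8, 0xc8, 0xa0, 0xdd]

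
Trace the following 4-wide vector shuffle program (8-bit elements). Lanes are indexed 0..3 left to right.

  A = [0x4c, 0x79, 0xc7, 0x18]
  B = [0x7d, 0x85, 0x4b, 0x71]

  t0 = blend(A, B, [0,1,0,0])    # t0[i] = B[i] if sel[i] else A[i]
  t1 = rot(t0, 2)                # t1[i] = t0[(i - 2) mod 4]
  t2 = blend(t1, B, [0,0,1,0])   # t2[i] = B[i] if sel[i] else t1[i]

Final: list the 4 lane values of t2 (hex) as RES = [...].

RES = [0xc7, 0x18, 0x4b, 0x85]

→ t0 |4c|85|c7|18|
→ t1 |c7|18|4c|85|
→ t2 |c7|18|4b|85|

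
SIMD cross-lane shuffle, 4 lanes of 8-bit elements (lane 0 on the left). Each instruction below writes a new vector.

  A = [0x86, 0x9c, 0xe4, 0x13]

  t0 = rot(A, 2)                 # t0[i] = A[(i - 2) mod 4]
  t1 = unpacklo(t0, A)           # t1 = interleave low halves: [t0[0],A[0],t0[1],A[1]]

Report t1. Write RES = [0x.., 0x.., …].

RES = [0xe4, 0x86, 0x13, 0x9c]

→ t0 |e4|13|86|9c|
→ t1 |e4|86|13|9c|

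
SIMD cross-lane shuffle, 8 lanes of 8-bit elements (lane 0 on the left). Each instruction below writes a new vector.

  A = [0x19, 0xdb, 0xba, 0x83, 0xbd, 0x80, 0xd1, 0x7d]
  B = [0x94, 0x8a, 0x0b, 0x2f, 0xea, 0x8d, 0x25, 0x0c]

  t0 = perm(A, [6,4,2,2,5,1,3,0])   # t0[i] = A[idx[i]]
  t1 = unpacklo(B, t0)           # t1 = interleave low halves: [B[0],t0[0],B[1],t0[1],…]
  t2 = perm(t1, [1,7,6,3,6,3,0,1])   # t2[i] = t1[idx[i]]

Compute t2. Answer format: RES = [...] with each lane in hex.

RES = [0xd1, 0xba, 0x2f, 0xbd, 0x2f, 0xbd, 0x94, 0xd1]

  t0: d1 bd ba ba 80 db 83 19
  t1: 94 d1 8a bd 0b ba 2f ba
  t2: d1 ba 2f bd 2f bd 94 d1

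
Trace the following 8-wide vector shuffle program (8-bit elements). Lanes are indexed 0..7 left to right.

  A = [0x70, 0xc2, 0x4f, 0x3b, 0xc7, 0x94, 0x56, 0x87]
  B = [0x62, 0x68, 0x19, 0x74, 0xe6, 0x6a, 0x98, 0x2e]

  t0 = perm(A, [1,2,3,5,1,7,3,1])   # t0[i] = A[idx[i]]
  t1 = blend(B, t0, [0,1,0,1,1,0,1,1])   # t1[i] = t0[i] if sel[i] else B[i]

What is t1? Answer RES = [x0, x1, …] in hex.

t0 = [0xc2, 0x4f, 0x3b, 0x94, 0xc2, 0x87, 0x3b, 0xc2]
t1 = [0x62, 0x4f, 0x19, 0x94, 0xc2, 0x6a, 0x3b, 0xc2]

RES = [ 0x62  0x4f  0x19  0x94  0xc2  0x6a  0x3b  0xc2 ]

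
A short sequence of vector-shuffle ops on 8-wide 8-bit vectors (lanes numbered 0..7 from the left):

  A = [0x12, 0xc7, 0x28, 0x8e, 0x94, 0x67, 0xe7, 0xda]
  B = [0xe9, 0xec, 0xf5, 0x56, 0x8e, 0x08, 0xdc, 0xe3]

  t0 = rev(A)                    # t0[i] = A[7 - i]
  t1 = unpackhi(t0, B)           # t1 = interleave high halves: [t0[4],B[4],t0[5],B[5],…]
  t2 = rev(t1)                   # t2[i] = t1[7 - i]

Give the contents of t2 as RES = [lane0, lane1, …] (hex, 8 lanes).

RES = [0xe3, 0x12, 0xdc, 0xc7, 0x08, 0x28, 0x8e, 0x8e]

t0 = [0xda, 0xe7, 0x67, 0x94, 0x8e, 0x28, 0xc7, 0x12]
t1 = [0x8e, 0x8e, 0x28, 0x08, 0xc7, 0xdc, 0x12, 0xe3]
t2 = [0xe3, 0x12, 0xdc, 0xc7, 0x08, 0x28, 0x8e, 0x8e]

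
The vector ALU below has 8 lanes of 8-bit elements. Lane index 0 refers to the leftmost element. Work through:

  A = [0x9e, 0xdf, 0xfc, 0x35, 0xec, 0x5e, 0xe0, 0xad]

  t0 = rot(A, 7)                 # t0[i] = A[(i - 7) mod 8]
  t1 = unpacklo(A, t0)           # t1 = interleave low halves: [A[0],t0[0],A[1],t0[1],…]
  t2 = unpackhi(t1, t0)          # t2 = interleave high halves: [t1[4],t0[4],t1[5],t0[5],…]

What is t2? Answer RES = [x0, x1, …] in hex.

→ t0 |df|fc|35|ec|5e|e0|ad|9e|
→ t1 |9e|df|df|fc|fc|35|35|ec|
→ t2 |fc|5e|35|e0|35|ad|ec|9e|

RES = [ 0xfc  0x5e  0x35  0xe0  0x35  0xad  0xec  0x9e ]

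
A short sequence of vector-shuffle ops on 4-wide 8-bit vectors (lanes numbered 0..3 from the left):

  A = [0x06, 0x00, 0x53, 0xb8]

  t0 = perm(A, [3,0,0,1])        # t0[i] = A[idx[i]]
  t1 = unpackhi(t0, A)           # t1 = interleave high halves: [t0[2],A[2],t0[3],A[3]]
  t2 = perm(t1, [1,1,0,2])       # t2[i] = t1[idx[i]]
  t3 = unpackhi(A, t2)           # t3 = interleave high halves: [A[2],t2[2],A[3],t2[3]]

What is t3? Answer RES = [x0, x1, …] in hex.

→ t0 |b8|06|06|00|
→ t1 |06|53|00|b8|
→ t2 |53|53|06|00|
→ t3 |53|06|b8|00|

RES = [0x53, 0x06, 0xb8, 0x00]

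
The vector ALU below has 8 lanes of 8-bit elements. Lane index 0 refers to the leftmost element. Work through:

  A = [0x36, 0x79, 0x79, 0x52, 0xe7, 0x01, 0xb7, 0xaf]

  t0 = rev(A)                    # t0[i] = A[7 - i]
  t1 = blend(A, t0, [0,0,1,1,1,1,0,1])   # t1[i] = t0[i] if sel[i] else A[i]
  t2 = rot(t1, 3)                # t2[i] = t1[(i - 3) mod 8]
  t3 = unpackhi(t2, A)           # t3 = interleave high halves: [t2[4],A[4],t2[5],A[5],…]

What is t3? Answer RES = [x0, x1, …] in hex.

RES = [ 0x79  0xe7  0x01  0x01  0xe7  0xb7  0x52  0xaf ]

→ t0 |af|b7|01|e7|52|79|79|36|
→ t1 |36|79|01|e7|52|79|b7|36|
→ t2 |79|b7|36|36|79|01|e7|52|
→ t3 |79|e7|01|01|e7|b7|52|af|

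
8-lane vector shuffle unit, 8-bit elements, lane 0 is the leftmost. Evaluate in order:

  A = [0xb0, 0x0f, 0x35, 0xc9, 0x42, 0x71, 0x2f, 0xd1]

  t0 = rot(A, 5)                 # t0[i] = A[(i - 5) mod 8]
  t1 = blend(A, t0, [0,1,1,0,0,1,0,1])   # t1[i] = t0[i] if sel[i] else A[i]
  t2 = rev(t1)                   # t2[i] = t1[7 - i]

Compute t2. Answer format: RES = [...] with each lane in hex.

RES = [0x35, 0x2f, 0xb0, 0x42, 0xc9, 0x71, 0x42, 0xb0]

t0 = [0xc9, 0x42, 0x71, 0x2f, 0xd1, 0xb0, 0x0f, 0x35]
t1 = [0xb0, 0x42, 0x71, 0xc9, 0x42, 0xb0, 0x2f, 0x35]
t2 = [0x35, 0x2f, 0xb0, 0x42, 0xc9, 0x71, 0x42, 0xb0]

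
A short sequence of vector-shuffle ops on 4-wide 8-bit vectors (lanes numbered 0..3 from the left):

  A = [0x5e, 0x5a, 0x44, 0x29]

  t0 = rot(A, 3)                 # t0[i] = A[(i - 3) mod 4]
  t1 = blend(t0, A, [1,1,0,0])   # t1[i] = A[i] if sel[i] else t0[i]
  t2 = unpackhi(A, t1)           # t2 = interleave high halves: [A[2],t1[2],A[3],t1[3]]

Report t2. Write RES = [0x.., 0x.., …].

RES = [ 0x44  0x29  0x29  0x5e ]

→ t0 |5a|44|29|5e|
→ t1 |5e|5a|29|5e|
→ t2 |44|29|29|5e|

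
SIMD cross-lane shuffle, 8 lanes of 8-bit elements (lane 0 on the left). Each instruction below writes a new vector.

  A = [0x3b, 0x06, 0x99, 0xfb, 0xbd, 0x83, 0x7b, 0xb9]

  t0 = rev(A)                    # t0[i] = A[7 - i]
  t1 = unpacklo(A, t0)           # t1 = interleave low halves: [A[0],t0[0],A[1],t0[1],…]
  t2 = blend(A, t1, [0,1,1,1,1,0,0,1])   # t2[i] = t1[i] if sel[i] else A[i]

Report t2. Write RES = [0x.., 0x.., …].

RES = [ 0x3b  0xb9  0x06  0x7b  0x99  0x83  0x7b  0xbd ]

  t0: b9 7b 83 bd fb 99 06 3b
  t1: 3b b9 06 7b 99 83 fb bd
  t2: 3b b9 06 7b 99 83 7b bd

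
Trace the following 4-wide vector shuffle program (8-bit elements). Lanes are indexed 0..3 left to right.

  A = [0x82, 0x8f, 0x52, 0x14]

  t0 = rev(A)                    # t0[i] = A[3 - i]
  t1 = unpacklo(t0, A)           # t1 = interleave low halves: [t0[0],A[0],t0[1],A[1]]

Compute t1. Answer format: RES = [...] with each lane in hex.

  t0: 14 52 8f 82
  t1: 14 82 52 8f

RES = [ 0x14  0x82  0x52  0x8f ]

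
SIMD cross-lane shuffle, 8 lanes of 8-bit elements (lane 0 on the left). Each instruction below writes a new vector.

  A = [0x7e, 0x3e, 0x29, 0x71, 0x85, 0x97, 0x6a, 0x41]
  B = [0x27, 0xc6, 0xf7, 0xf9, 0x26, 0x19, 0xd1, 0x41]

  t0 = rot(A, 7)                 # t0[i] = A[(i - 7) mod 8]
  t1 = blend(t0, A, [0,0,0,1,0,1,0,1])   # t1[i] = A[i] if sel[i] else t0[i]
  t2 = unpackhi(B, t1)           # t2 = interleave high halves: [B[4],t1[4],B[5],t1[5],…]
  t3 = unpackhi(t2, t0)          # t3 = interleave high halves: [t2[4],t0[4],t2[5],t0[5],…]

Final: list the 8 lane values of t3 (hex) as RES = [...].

→ t0 |3e|29|71|85|97|6a|41|7e|
→ t1 |3e|29|71|71|97|97|41|41|
→ t2 |26|97|19|97|d1|41|41|41|
→ t3 |d1|97|41|6a|41|41|41|7e|

RES = [ 0xd1  0x97  0x41  0x6a  0x41  0x41  0x41  0x7e ]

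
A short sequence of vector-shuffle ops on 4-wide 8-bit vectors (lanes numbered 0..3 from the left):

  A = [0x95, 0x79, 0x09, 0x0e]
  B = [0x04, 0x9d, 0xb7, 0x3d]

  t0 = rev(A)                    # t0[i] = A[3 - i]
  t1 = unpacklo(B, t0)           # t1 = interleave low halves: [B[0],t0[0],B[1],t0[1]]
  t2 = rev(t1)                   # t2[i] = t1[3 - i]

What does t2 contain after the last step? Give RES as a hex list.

  t0: 0e 09 79 95
  t1: 04 0e 9d 09
  t2: 09 9d 0e 04

RES = [ 0x09  0x9d  0x0e  0x04 ]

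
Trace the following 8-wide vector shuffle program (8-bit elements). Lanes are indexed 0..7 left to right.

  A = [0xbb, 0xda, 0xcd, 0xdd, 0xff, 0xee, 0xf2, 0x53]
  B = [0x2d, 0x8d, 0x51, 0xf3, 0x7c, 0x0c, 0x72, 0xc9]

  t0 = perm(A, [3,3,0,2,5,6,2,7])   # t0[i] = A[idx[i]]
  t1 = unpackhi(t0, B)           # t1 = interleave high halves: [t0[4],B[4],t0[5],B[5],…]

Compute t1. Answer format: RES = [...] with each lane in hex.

RES = [0xee, 0x7c, 0xf2, 0x0c, 0xcd, 0x72, 0x53, 0xc9]

→ t0 |dd|dd|bb|cd|ee|f2|cd|53|
→ t1 |ee|7c|f2|0c|cd|72|53|c9|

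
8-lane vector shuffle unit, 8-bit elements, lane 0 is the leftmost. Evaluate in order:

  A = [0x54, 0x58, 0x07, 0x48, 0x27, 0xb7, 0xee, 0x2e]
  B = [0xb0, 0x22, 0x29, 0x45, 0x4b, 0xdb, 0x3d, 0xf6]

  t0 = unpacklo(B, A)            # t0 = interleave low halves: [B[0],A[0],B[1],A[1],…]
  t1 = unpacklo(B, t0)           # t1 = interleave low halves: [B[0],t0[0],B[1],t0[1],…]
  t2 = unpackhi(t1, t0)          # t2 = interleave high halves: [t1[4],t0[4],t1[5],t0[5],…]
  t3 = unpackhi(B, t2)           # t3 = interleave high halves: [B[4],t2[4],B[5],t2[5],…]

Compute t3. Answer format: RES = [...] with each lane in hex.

RES = [ 0x4b  0x45  0xdb  0x45  0x3d  0x58  0xf6  0x48 ]

→ t0 |b0|54|22|58|29|07|45|48|
→ t1 |b0|b0|22|54|29|22|45|58|
→ t2 |29|29|22|07|45|45|58|48|
→ t3 |4b|45|db|45|3d|58|f6|48|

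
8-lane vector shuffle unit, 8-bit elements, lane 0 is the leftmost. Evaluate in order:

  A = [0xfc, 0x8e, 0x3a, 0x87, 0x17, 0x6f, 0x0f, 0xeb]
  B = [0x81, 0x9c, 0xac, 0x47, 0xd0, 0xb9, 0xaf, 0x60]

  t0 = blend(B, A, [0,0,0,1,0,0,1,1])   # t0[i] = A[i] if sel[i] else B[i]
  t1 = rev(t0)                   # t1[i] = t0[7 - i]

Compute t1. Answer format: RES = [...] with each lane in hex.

RES = [0xeb, 0x0f, 0xb9, 0xd0, 0x87, 0xac, 0x9c, 0x81]

→ t0 |81|9c|ac|87|d0|b9|0f|eb|
→ t1 |eb|0f|b9|d0|87|ac|9c|81|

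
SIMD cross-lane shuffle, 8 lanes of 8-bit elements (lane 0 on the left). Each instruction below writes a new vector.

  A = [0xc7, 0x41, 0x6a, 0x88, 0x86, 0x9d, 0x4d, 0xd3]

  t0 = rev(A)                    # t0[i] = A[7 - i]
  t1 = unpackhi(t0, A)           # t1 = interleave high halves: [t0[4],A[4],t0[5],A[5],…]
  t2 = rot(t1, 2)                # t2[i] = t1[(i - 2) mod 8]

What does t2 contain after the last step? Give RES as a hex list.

RES = [ 0xc7  0xd3  0x88  0x86  0x6a  0x9d  0x41  0x4d ]

  t0: d3 4d 9d 86 88 6a 41 c7
  t1: 88 86 6a 9d 41 4d c7 d3
  t2: c7 d3 88 86 6a 9d 41 4d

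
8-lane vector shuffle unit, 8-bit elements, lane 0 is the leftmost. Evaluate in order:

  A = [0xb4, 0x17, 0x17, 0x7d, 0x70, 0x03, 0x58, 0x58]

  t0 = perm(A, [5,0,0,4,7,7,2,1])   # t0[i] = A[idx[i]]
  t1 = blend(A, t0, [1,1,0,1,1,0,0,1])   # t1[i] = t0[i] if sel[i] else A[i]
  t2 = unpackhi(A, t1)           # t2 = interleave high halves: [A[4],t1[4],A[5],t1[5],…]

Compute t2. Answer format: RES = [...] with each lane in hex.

t0 = [0x03, 0xb4, 0xb4, 0x70, 0x58, 0x58, 0x17, 0x17]
t1 = [0x03, 0xb4, 0x17, 0x70, 0x58, 0x03, 0x58, 0x17]
t2 = [0x70, 0x58, 0x03, 0x03, 0x58, 0x58, 0x58, 0x17]

RES = [ 0x70  0x58  0x03  0x03  0x58  0x58  0x58  0x17 ]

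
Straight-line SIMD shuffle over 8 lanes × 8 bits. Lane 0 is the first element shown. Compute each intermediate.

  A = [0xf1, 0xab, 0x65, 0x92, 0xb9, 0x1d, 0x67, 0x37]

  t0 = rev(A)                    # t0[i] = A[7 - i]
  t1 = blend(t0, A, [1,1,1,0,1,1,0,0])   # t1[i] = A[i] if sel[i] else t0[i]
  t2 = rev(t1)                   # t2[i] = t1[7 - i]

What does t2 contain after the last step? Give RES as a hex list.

RES = [0xf1, 0xab, 0x1d, 0xb9, 0xb9, 0x65, 0xab, 0xf1]

t0 = [0x37, 0x67, 0x1d, 0xb9, 0x92, 0x65, 0xab, 0xf1]
t1 = [0xf1, 0xab, 0x65, 0xb9, 0xb9, 0x1d, 0xab, 0xf1]
t2 = [0xf1, 0xab, 0x1d, 0xb9, 0xb9, 0x65, 0xab, 0xf1]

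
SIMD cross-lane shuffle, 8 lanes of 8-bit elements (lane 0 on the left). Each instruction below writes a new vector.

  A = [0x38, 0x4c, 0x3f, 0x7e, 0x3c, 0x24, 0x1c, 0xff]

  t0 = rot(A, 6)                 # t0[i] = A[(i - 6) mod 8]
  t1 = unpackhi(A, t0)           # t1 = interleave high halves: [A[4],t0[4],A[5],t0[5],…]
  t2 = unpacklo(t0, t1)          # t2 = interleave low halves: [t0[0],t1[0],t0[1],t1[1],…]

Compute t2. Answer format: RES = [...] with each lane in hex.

  t0: 3f 7e 3c 24 1c ff 38 4c
  t1: 3c 1c 24 ff 1c 38 ff 4c
  t2: 3f 3c 7e 1c 3c 24 24 ff

RES = [0x3f, 0x3c, 0x7e, 0x1c, 0x3c, 0x24, 0x24, 0xff]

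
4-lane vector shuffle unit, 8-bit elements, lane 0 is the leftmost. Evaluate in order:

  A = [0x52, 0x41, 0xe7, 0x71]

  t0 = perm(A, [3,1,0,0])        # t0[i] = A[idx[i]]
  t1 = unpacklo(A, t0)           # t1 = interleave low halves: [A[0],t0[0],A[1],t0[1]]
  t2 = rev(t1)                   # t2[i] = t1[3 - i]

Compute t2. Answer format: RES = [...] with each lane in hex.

RES = [ 0x41  0x41  0x71  0x52 ]

→ t0 |71|41|52|52|
→ t1 |52|71|41|41|
→ t2 |41|41|71|52|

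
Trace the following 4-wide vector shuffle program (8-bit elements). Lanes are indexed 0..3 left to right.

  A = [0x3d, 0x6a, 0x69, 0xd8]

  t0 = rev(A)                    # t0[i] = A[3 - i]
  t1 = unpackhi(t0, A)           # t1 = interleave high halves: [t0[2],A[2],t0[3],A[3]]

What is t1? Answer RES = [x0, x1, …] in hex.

RES = [0x6a, 0x69, 0x3d, 0xd8]

→ t0 |d8|69|6a|3d|
→ t1 |6a|69|3d|d8|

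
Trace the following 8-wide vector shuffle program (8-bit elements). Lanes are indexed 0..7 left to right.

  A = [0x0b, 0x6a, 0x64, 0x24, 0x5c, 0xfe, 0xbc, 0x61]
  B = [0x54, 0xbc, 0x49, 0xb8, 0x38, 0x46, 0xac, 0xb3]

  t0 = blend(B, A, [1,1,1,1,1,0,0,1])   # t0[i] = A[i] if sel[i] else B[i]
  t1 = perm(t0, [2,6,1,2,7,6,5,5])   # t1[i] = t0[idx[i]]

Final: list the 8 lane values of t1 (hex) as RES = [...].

  t0: 0b 6a 64 24 5c 46 ac 61
  t1: 64 ac 6a 64 61 ac 46 46

RES = [ 0x64  0xac  0x6a  0x64  0x61  0xac  0x46  0x46 ]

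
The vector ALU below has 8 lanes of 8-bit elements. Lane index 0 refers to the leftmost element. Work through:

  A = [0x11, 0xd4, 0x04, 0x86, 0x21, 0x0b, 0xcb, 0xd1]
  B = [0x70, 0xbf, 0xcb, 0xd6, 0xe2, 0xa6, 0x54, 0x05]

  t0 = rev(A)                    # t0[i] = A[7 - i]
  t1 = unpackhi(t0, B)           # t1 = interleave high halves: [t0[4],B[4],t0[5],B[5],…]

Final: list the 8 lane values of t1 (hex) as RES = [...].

→ t0 |d1|cb|0b|21|86|04|d4|11|
→ t1 |86|e2|04|a6|d4|54|11|05|

RES = [0x86, 0xe2, 0x04, 0xa6, 0xd4, 0x54, 0x11, 0x05]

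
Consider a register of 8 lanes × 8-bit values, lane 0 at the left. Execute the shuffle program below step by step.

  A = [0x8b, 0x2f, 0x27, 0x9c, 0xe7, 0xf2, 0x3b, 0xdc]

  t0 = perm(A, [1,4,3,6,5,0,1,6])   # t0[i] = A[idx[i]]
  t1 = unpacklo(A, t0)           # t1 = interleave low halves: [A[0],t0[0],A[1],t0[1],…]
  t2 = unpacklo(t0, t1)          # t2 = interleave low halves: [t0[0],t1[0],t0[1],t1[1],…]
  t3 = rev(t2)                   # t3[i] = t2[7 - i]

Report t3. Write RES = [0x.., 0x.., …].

→ t0 |2f|e7|9c|3b|f2|8b|2f|3b|
→ t1 |8b|2f|2f|e7|27|9c|9c|3b|
→ t2 |2f|8b|e7|2f|9c|2f|3b|e7|
→ t3 |e7|3b|2f|9c|2f|e7|8b|2f|

RES = [ 0xe7  0x3b  0x2f  0x9c  0x2f  0xe7  0x8b  0x2f ]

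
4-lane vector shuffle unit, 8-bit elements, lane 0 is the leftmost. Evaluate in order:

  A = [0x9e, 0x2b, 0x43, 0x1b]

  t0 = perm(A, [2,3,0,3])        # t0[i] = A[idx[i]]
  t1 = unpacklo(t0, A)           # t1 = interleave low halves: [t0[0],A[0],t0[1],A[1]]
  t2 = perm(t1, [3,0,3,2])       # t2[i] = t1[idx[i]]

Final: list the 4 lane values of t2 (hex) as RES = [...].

t0 = [0x43, 0x1b, 0x9e, 0x1b]
t1 = [0x43, 0x9e, 0x1b, 0x2b]
t2 = [0x2b, 0x43, 0x2b, 0x1b]

RES = [ 0x2b  0x43  0x2b  0x1b ]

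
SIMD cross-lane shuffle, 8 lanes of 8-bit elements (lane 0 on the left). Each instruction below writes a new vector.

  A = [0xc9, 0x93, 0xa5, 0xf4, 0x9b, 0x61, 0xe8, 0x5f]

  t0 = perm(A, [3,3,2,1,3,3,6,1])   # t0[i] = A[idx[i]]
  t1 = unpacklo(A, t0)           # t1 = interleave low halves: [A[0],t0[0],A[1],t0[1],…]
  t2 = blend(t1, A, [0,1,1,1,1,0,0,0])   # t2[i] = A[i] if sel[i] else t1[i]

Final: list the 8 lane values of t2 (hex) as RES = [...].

→ t0 |f4|f4|a5|93|f4|f4|e8|93|
→ t1 |c9|f4|93|f4|a5|a5|f4|93|
→ t2 |c9|93|a5|f4|9b|a5|f4|93|

RES = [ 0xc9  0x93  0xa5  0xf4  0x9b  0xa5  0xf4  0x93 ]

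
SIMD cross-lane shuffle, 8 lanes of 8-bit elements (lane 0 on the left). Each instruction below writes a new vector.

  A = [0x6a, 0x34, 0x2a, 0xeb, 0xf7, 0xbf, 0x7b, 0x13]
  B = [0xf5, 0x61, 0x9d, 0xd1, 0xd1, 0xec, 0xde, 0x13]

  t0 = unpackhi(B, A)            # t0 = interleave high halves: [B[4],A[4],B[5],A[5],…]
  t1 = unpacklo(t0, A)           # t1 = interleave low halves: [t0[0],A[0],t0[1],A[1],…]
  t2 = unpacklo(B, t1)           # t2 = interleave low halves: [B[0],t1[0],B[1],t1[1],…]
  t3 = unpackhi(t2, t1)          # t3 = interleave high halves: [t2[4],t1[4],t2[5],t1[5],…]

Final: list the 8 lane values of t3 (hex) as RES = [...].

→ t0 |d1|f7|ec|bf|de|7b|13|13|
→ t1 |d1|6a|f7|34|ec|2a|bf|eb|
→ t2 |f5|d1|61|6a|9d|f7|d1|34|
→ t3 |9d|ec|f7|2a|d1|bf|34|eb|

RES = [ 0x9d  0xec  0xf7  0x2a  0xd1  0xbf  0x34  0xeb ]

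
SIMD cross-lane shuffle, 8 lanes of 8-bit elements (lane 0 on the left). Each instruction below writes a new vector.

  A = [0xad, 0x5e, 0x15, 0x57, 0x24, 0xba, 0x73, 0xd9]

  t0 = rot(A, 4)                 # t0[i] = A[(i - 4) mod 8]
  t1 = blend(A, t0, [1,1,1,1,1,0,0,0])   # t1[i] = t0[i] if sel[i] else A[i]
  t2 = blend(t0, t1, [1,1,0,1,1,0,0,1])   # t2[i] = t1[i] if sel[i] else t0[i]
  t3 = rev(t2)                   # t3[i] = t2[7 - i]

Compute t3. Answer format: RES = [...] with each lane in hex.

RES = [ 0xd9  0x15  0x5e  0xad  0xd9  0x73  0xba  0x24 ]

  t0: 24 ba 73 d9 ad 5e 15 57
  t1: 24 ba 73 d9 ad ba 73 d9
  t2: 24 ba 73 d9 ad 5e 15 d9
  t3: d9 15 5e ad d9 73 ba 24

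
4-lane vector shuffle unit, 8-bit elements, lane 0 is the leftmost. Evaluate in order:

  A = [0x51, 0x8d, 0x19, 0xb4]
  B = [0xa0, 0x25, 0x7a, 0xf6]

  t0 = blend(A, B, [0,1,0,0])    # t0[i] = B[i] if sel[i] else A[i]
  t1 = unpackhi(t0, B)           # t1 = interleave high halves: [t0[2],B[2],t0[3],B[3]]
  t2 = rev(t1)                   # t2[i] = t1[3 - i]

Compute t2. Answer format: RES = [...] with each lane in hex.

RES = [0xf6, 0xb4, 0x7a, 0x19]

t0 = [0x51, 0x25, 0x19, 0xb4]
t1 = [0x19, 0x7a, 0xb4, 0xf6]
t2 = [0xf6, 0xb4, 0x7a, 0x19]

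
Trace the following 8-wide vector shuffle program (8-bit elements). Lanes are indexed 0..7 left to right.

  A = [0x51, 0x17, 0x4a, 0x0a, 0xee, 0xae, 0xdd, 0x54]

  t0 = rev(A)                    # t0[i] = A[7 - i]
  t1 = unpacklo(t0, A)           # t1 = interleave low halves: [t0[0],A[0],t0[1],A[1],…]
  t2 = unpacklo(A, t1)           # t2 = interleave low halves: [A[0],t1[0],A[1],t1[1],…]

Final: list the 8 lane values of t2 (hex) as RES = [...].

t0 = [0x54, 0xdd, 0xae, 0xee, 0x0a, 0x4a, 0x17, 0x51]
t1 = [0x54, 0x51, 0xdd, 0x17, 0xae, 0x4a, 0xee, 0x0a]
t2 = [0x51, 0x54, 0x17, 0x51, 0x4a, 0xdd, 0x0a, 0x17]

RES = [0x51, 0x54, 0x17, 0x51, 0x4a, 0xdd, 0x0a, 0x17]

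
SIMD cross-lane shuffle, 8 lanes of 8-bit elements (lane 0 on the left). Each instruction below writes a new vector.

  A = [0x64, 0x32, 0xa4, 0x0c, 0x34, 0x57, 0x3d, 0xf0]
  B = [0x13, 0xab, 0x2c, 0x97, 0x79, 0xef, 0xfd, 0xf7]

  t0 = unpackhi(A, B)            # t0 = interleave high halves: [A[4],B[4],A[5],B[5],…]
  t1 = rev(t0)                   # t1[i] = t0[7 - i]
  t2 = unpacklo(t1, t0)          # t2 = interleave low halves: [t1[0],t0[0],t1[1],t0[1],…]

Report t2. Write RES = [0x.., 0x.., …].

→ t0 |34|79|57|ef|3d|fd|f0|f7|
→ t1 |f7|f0|fd|3d|ef|57|79|34|
→ t2 |f7|34|f0|79|fd|57|3d|ef|

RES = [0xf7, 0x34, 0xf0, 0x79, 0xfd, 0x57, 0x3d, 0xef]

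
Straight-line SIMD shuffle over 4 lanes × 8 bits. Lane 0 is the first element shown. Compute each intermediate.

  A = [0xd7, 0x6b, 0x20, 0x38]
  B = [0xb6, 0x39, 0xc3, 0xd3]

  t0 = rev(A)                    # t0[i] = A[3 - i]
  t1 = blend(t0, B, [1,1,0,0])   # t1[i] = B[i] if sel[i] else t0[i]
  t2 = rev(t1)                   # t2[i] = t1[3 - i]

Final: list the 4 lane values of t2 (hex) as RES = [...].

RES = [0xd7, 0x6b, 0x39, 0xb6]

  t0: 38 20 6b d7
  t1: b6 39 6b d7
  t2: d7 6b 39 b6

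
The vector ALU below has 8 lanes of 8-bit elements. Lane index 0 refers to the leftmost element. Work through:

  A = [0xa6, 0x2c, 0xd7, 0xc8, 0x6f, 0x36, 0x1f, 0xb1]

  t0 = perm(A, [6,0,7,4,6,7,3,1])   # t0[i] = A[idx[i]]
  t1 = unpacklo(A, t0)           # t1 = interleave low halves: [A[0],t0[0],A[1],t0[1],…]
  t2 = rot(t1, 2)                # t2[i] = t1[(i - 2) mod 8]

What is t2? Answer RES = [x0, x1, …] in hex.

RES = [0xc8, 0x6f, 0xa6, 0x1f, 0x2c, 0xa6, 0xd7, 0xb1]

→ t0 |1f|a6|b1|6f|1f|b1|c8|2c|
→ t1 |a6|1f|2c|a6|d7|b1|c8|6f|
→ t2 |c8|6f|a6|1f|2c|a6|d7|b1|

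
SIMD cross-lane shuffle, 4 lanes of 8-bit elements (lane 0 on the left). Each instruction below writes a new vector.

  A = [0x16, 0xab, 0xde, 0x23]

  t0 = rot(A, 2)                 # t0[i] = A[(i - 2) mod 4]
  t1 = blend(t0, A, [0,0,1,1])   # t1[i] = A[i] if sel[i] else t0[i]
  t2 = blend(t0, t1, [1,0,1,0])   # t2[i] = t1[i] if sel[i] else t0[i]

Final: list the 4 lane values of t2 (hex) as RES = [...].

RES = [ 0xde  0x23  0xde  0xab ]

t0 = [0xde, 0x23, 0x16, 0xab]
t1 = [0xde, 0x23, 0xde, 0x23]
t2 = [0xde, 0x23, 0xde, 0xab]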